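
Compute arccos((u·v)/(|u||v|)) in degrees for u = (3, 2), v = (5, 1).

With u = (3, 2), v = (5, 1):
u·v = 3·5 + 2·1 = 15 + 2 = 17.
|u| = √(3² + 2²) = √13, |v| = √(5² + 1²) = √26, so |u||v| = √(13·26) = √338.
cos θ = (u·v)/(|u||v|) = 17/√338 ≈ 0.924678
θ = arccos(0.924678) ≈ 22.38°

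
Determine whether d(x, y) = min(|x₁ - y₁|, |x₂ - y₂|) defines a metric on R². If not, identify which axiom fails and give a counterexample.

No. d fails identity of indiscernibles: take x = (0, 0) and y = (0, 8). Then d(x,y) = min(|0 - 0|, |0 - 8|) = min(0, 8) = 0, yet x ≠ y.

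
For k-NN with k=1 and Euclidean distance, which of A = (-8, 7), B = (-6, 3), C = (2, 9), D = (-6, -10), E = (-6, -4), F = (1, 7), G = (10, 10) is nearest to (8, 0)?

Distances: d(A) ≈ 17.4642, d(B) ≈ 14.3178, d(C) ≈ 10.8167, d(D) ≈ 17.2047, d(E) ≈ 14.5602, d(F) ≈ 9.8995, d(G) ≈ 10.198. Nearest: F = (1, 7) with distance 9.8995.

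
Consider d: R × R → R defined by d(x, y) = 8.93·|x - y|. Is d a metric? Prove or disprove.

Yes. Since |x - y| is a metric on R and 8.93 > 0, the positive scalar multiple 8.93·|x - y| is also a metric: scaling by a positive constant preserves non-negativity, identity (d=0 ⟺ |x-y|=0 ⟺ x=y), symmetry, and the triangle inequality.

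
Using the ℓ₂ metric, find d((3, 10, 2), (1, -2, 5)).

√(Σ(x_i - y_i)²) = √((3 - 1)² + (10 - (-2))² + (2 - 5)²)
= √(2² + 12² + (-3)²) = √(4 + 144 + 9) = √157 ≈ 12.53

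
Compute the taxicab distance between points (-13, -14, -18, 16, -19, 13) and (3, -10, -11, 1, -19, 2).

Σ|x_i - y_i| = |-13 - 3| + |-14 - (-10)| + |-18 - (-11)| + |16 - 1| + |-19 - (-19)| + |13 - 2| = 16 + 4 + 7 + 15 + 0 + 11 = 53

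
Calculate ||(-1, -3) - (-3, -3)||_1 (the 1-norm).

Σ|x_i - y_i| = |-1 - (-3)| + |-3 - (-3)| = 2 + 0 = 2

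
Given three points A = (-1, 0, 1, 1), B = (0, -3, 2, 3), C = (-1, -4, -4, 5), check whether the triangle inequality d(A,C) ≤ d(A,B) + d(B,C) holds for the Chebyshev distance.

d(A,B) = max(1, 3, 1, 2) = 3, d(B,C) = max(1, 1, 6, 2) = 6, d(A,C) = max(0, 4, 5, 4) = 5.
d(A,C) = 5 ≤ 3 + 6 = 9. Triangle inequality is satisfied.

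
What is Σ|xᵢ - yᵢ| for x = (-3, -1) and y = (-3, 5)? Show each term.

Σ|x_i - y_i| = |-3 - (-3)| + |-1 - 5| = 0 + 6 = 6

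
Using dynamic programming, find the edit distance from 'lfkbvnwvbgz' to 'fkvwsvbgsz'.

Let D[i][j] be the edit distance between the first i characters of 'lfkbvnwvbgz' and the first j characters of 'fkvwsvbgsz', with D[i][0] = i, D[0][j] = j, and D[i][j] = D[i-1][j-1] if the characters match, else 1 + min(D[i-1][j], D[i][j-1], D[i-1][j-1]). Filling the table (rows: prefixes of 'lfkbvnwvbgz', columns: prefixes of 'fkvwsvbgsz'):
     ε  f  k  v  w  s  v  b  g  s  z
  ε  0  1  2  3  4  5  6  7  8  9 10
  l  1  1  2  3  4  5  6  7  8  9 10
  f  2  1  2  3  4  5  6  7  8  9 10
  k  3  2  1  2  3  4  5  6  7  8  9
  b  4  3  2  2  3  4  5  5  6  7  8
  v  5  4  3  2  3  4  4  5  6  7  8
  n  6  5  4  3  3  4  5  5  6  7  8
  w  7  6  5  4  3  4  5  6  6  7  8
  v  8  7  6  5  4  4  4  5  6  7  8
  b  9  8  7  6  5  5  5  4  5  6  7
  g 10  9  8  7  6  6  6  5  4  5  6
  z 11 10  9  8  7  7  7  6  5  5  5
The bottom-right entry gives D[11][10] = 5, so no sequence of fewer than 5 edits works. Backtracking through the table gives one optimal edit sequence (5 edits):
  lfkbvnwvbgz → fkbvnwvbgz (del l @1)
  fkbvnwvbgz → fkvnwvbgz (del b @3)
  fkvnwvbgz → fkvwwvbgz (sub n→w @4)
  fkvwwvbgz → fkvwsvbgz (sub w→s @5)
  fkvwsvbgz → fkvwsvbgsz (ins s @9)
Edit distance = 5.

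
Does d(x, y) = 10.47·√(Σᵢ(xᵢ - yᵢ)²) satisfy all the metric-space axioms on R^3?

Yes. The L2 (Euclidean) norm induces a metric on R^3, and multiplying a metric by a positive constant 10.47 > 0 preserves all four axioms: non-negativity (10.47·||x-y|| ≥ 0), identity (10.47·||x-y|| = 0 ⟺ ||x-y|| = 0 ⟺ x = y), symmetry (||x-y|| = ||y-x||), and the triangle inequality (10.47·||x-z|| ≤ 10.47·||x-y|| + 10.47·||y-z||). So d is a metric.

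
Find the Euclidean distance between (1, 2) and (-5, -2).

√(Σ(x_i - y_i)²) = √((1 - (-5))² + (2 - (-2))²)
= √(6² + 4²) = √(36 + 16) = √52 ≈ 7.2111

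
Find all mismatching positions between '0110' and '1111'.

Differing positions: 1, 4. Hamming distance = 2.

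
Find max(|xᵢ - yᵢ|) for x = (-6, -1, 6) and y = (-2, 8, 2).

max(|x_i - y_i|) = max(|-6 - (-2)|, |-1 - 8|, |6 - 2|) = max(4, 9, 4) = 9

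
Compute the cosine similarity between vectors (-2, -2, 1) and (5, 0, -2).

With u = (-2, -2, 1), v = (5, 0, -2):
u·v = (-2)·5 + (-2)·0 + 1·(-2) = (-10) + 0 + (-2) = -12.
|u| = √((-2)² + (-2)² + 1²) = √9, |v| = √(5² + 0² + (-2)²) = √29, so |u||v| = √(9·29) = √261.
cos θ = (u·v)/(|u||v|) = -12/√261 ≈ -0.7428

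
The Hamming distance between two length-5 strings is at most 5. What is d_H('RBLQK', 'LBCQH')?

Differing positions: 1, 3, 5. Hamming distance = 3. The maximum possible Hamming distance for length-5 strings is 5, so d_H/5 = 3/5 = 0.6.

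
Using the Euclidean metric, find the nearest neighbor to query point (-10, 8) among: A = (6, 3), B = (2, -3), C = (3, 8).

Distances: d(A) ≈ 16.7631, d(B) ≈ 16.2788, d(C) = 13. Nearest: C = (3, 8) with distance 13.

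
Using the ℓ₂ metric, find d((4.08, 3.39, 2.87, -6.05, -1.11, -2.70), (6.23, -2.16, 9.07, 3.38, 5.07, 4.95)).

√(Σ(x_i - y_i)²) = √((4.08 - 6.23)² + (3.39 - (-2.16))² + (2.87 - 9.07)² + (-6.05 - 3.38)² + (-1.11 - 5.07)² + (-2.7 - 4.95)²)
= √((-2.15)² + 5.55² + (-6.2)² + (-9.43)² + (-6.18)² + (-7.65)²) = √(4.6225 + 30.8025 + 38.44 + 88.9249 + 38.1924 + 58.5225) = √259.5048 ≈ 16.1092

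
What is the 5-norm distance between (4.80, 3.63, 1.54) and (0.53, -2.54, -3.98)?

(Σ|x_i - y_i|^5)^(1/5) = (|4.8 - 0.53|^5 + |3.63 - (-2.54)|^5 + |1.54 - (-3.98)|^5)^(1/5)
= (4.27^5 + 6.17^5 + 5.52^5)^(1/5) ≈ (1419.513 + 8941.8179 + 5125.0179)^(1/5) = (15486.3488)^(1/5) ≈ 6.8864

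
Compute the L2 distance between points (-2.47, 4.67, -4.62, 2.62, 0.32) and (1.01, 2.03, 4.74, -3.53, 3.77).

(Σ|x_i - y_i|^2)^(1/2) = (|-2.47 - 1.01|^2 + |4.67 - 2.03|^2 + |-4.62 - 4.74|^2 + |2.62 - (-3.53)|^2 + |0.32 - 3.77|^2)^(1/2)
= (3.48^2 + 2.64^2 + 9.36^2 + 6.15^2 + 3.45^2)^(1/2) = (12.1104 + 6.9696 + 87.6096 + 37.8225 + 11.9025)^(1/2) = (156.4146)^(1/2) ≈ 12.5066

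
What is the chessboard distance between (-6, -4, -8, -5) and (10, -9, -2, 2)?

max(|x_i - y_i|) = max(|-6 - 10|, |-4 - (-9)|, |-8 - (-2)|, |-5 - 2|) = max(16, 5, 6, 7) = 16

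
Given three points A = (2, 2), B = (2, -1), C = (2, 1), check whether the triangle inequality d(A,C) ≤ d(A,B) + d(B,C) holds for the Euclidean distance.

d(A,B) = √(0² + 3²) = √9 = 3, d(B,C) = √(0² + 2²) = √4 = 2, d(A,C) = √(0² + 1²) = √1 = 1.
d(A,C) = 1 ≤ 3 + 2 = 5. Triangle inequality is satisfied.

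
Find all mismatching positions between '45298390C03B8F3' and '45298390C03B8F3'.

Differing positions: none. Hamming distance = 0.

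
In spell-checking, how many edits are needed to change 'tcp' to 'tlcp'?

Let D[i][j] be the edit distance between the first i characters of 'tcp' and the first j characters of 'tlcp', with D[i][0] = i, D[0][j] = j, and D[i][j] = D[i-1][j-1] if the characters match, else 1 + min(D[i-1][j], D[i][j-1], D[i-1][j-1]). Filling the table (rows: prefixes of 'tcp', columns: prefixes of 'tlcp'):
     ε  t  l  c  p
  ε  0  1  2  3  4
  t  1  0  1  2  3
  c  2  1  1  1  2
  p  3  2  2  2  1
The bottom-right entry gives D[3][4] = 1, so no sequence of fewer than 1 edit works. Backtracking through the table gives one optimal edit sequence (1 edit):
  tcp → tlcp (ins l @2)
Edit distance = 1.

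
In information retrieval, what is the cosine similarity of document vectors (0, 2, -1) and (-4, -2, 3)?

With u = (0, 2, -1), v = (-4, -2, 3):
u·v = 0·(-4) + 2·(-2) + (-1)·3 = 0 + (-4) + (-3) = -7.
|u| = √(0² + 2² + (-1)²) = √5, |v| = √((-4)² + (-2)² + 3²) = √29, so |u||v| = √(5·29) = √145.
cos θ = (u·v)/(|u||v|) = -7/√145 ≈ -0.5813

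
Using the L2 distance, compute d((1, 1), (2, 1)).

(Σ|x_i - y_i|^2)^(1/2) = (|1 - 2|^2 + |1 - 1|^2)^(1/2)
= (1^2 + 0^2)^(1/2) = (1 + 0)^(1/2) = (1)^(1/2) = 1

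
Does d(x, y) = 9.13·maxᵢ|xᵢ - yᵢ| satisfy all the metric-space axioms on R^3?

Yes. The L∞ (Chebyshev) norm induces a metric on R^3, and multiplying a metric by a positive constant 9.13 > 0 preserves all four axioms: non-negativity (9.13·||x-y|| ≥ 0), identity (9.13·||x-y|| = 0 ⟺ ||x-y|| = 0 ⟺ x = y), symmetry (||x-y|| = ||y-x||), and the triangle inequality (9.13·||x-z|| ≤ 9.13·||x-y|| + 9.13·||y-z||). So d is a metric.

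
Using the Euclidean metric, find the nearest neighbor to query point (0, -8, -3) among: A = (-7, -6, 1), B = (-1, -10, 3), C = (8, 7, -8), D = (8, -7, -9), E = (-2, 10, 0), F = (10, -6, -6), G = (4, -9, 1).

Distances: d(A) ≈ 8.3066, d(B) ≈ 6.4031, d(C) ≈ 17.72, d(D) ≈ 10.0499, d(E) ≈ 18.3576, d(F) ≈ 10.6301, d(G) ≈ 5.7446. Nearest: G = (4, -9, 1) with distance 5.7446.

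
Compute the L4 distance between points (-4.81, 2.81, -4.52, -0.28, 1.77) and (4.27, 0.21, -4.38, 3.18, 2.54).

(Σ|x_i - y_i|^4)^(1/4) = (|-4.81 - 4.27|^4 + |2.81 - 0.21|^4 + |-4.52 - (-4.38)|^4 + |-0.28 - 3.18|^4 + |1.77 - 2.54|^4)^(1/4)
= (9.08^4 + 2.6^4 + 0.14^4 + 3.46^4 + 0.77^4)^(1/4) ≈ (6797.4089 + 45.6976 + 0.0004 + 143.3192 + 0.3515)^(1/4) = (6986.7776)^(1/4) ≈ 9.1426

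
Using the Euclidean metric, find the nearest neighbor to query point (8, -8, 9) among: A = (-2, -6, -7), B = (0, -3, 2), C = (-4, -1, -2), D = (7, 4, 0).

Distances: d(A) ≈ 18.9737, d(B) ≈ 11.7473, d(C) ≈ 17.72, d(D) ≈ 15.0333. Nearest: B = (0, -3, 2) with distance 11.7473.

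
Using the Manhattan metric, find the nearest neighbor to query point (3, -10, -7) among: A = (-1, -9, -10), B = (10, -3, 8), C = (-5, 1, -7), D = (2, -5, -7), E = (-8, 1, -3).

Distances: d(A) = 8, d(B) = 29, d(C) = 19, d(D) = 6, d(E) = 26. Nearest: D = (2, -5, -7) with distance 6.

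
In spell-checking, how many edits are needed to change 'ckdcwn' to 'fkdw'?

Let D[i][j] be the edit distance between the first i characters of 'ckdcwn' and the first j characters of 'fkdw', with D[i][0] = i, D[0][j] = j, and D[i][j] = D[i-1][j-1] if the characters match, else 1 + min(D[i-1][j], D[i][j-1], D[i-1][j-1]). Filling the table (rows: prefixes of 'ckdcwn', columns: prefixes of 'fkdw'):
     ε  f  k  d  w
  ε  0  1  2  3  4
  c  1  1  2  3  4
  k  2  2  1  2  3
  d  3  3  2  1  2
  c  4  4  3  2  2
  w  5  5  4  3  2
  n  6  6  5  4  3
The bottom-right entry gives D[6][4] = 3, so no sequence of fewer than 3 edits works. Backtracking through the table gives one optimal edit sequence (3 edits):
  ckdcwn → fkdcwn (sub c→f @1)
  fkdcwn → fkdwn (del c @4)
  fkdwn → fkdw (del n @5)
Edit distance = 3.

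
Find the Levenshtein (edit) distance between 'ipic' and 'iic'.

Let D[i][j] be the edit distance between the first i characters of 'ipic' and the first j characters of 'iic', with D[i][0] = i, D[0][j] = j, and D[i][j] = D[i-1][j-1] if the characters match, else 1 + min(D[i-1][j], D[i][j-1], D[i-1][j-1]). Filling the table (rows: prefixes of 'ipic', columns: prefixes of 'iic'):
     ε  i  i  c
  ε  0  1  2  3
  i  1  0  1  2
  p  2  1  1  2
  i  3  2  1  2
  c  4  3  2  1
The bottom-right entry gives D[4][3] = 1, so no sequence of fewer than 1 edit works. Backtracking through the table gives one optimal edit sequence (1 edit):
  ipic → iic (del p @2)
Edit distance = 1.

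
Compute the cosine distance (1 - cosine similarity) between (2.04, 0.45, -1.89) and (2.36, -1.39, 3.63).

With u = (2.04, 0.45, -1.89), v = (2.36, -1.39, 3.63):
u·v = 2.04·2.36 + 0.45·(-1.39) + (-1.89)·3.63 = 4.8144 + (-0.6255) + (-6.8607) = -2.6718.
|u| = √(2.04² + 0.45² + (-1.89)²) = √(4.1616 + 0.2025 + 3.5721) = √7.9362, |v| = √(2.36² + (-1.39)² + 3.63²) = √(5.5696 + 1.9321 + 13.1769) = √20.6786.
cos θ = (u·v)/(|u||v|) = -2.6718/(√7.9362·√20.6786) ≈ -0.2086
Cosine distance = 1 - cos θ ≈ 1 - (-0.2086) = 1.2086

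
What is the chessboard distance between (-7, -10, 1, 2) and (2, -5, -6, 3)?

max(|x_i - y_i|) = max(|-7 - 2|, |-10 - (-5)|, |1 - (-6)|, |2 - 3|) = max(9, 5, 7, 1) = 9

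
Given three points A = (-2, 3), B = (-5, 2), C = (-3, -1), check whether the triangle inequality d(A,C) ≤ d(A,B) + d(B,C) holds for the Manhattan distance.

d(A,B) = 3 + 1 = 4, d(B,C) = 2 + 3 = 5, d(A,C) = 1 + 4 = 5.
d(A,C) = 5 ≤ 4 + 5 = 9. Triangle inequality is satisfied.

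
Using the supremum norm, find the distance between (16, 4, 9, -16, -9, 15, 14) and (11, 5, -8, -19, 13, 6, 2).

max(|x_i - y_i|) = max(|16 - 11|, |4 - 5|, |9 - (-8)|, |-16 - (-19)|, |-9 - 13|, |15 - 6|, |14 - 2|) = max(5, 1, 17, 3, 22, 9, 12) = 22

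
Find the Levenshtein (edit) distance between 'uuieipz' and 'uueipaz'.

Let D[i][j] be the edit distance between the first i characters of 'uuieipz' and the first j characters of 'uueipaz', with D[i][0] = i, D[0][j] = j, and D[i][j] = D[i-1][j-1] if the characters match, else 1 + min(D[i-1][j], D[i][j-1], D[i-1][j-1]). Filling the table (rows: prefixes of 'uuieipz', columns: prefixes of 'uueipaz'):
     ε  u  u  e  i  p  a  z
  ε  0  1  2  3  4  5  6  7
  u  1  0  1  2  3  4  5  6
  u  2  1  0  1  2  3  4  5
  i  3  2  1  1  1  2  3  4
  e  4  3  2  1  2  2  3  4
  i  5  4  3  2  1  2  3  4
  p  6  5  4  3  2  1  2  3
  z  7  6  5  4  3  2  2  2
The bottom-right entry gives D[7][7] = 2, so no sequence of fewer than 2 edits works. Backtracking through the table gives one optimal edit sequence (2 edits):
  uuieipz → uueipz (del i @3)
  uueipz → uueipaz (ins a @6)
Edit distance = 2.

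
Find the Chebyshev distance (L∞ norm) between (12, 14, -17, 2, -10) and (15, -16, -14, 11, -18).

max(|x_i - y_i|) = max(|12 - 15|, |14 - (-16)|, |-17 - (-14)|, |2 - 11|, |-10 - (-18)|) = max(3, 30, 3, 9, 8) = 30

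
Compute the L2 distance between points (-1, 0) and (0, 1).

(Σ|x_i - y_i|^2)^(1/2) = (|-1 - 0|^2 + |0 - 1|^2)^(1/2)
= (1^2 + 1^2)^(1/2) = (1 + 1)^(1/2) = (2)^(1/2) ≈ 1.4142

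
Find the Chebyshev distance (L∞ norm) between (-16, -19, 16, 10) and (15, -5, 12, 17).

max(|x_i - y_i|) = max(|-16 - 15|, |-19 - (-5)|, |16 - 12|, |10 - 17|) = max(31, 14, 4, 7) = 31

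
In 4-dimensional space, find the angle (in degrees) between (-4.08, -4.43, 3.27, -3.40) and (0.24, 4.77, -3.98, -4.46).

With u = (-4.08, -4.43, 3.27, -3.40), v = (0.24, 4.77, -3.98, -4.46):
u·v = (-4.08)·0.24 + (-4.43)·4.77 + 3.27·(-3.98) + (-3.4)·(-4.46) = (-0.9792) + (-21.1311) + (-13.0146) + 15.164 = -19.9609.
|u| = √((-4.08)² + (-4.43)² + 3.27² + (-3.4)²) = √(16.6464 + 19.6249 + 10.6929 + 11.56) = √58.5242, |v| = √(0.24² + 4.77² + (-3.98)² + (-4.46)²) = √(0.0576 + 22.7529 + 15.8404 + 19.8916) = √58.5425.
cos θ = (u·v)/(|u||v|) = -19.9609/(√58.5242·√58.5425) ≈ -0.341018
θ = arccos(-0.341018) ≈ 109.94°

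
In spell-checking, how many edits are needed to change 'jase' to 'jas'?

Let D[i][j] be the edit distance between the first i characters of 'jase' and the first j characters of 'jas', with D[i][0] = i, D[0][j] = j, and D[i][j] = D[i-1][j-1] if the characters match, else 1 + min(D[i-1][j], D[i][j-1], D[i-1][j-1]). Filling the table (rows: prefixes of 'jase', columns: prefixes of 'jas'):
     ε  j  a  s
  ε  0  1  2  3
  j  1  0  1  2
  a  2  1  0  1
  s  3  2  1  0
  e  4  3  2  1
The bottom-right entry gives D[4][3] = 1, so no sequence of fewer than 1 edit works. Backtracking through the table gives one optimal edit sequence (1 edit):
  jase → jas (del e @4)
Edit distance = 1.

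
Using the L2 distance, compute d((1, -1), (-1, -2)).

(Σ|x_i - y_i|^2)^(1/2) = (|1 - (-1)|^2 + |-1 - (-2)|^2)^(1/2)
= (2^2 + 1^2)^(1/2) = (4 + 1)^(1/2) = (5)^(1/2) ≈ 2.2361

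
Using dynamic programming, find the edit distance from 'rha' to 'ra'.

Let D[i][j] be the edit distance between the first i characters of 'rha' and the first j characters of 'ra', with D[i][0] = i, D[0][j] = j, and D[i][j] = D[i-1][j-1] if the characters match, else 1 + min(D[i-1][j], D[i][j-1], D[i-1][j-1]). Filling the table (rows: prefixes of 'rha', columns: prefixes of 'ra'):
     ε  r  a
  ε  0  1  2
  r  1  0  1
  h  2  1  1
  a  3  2  1
The bottom-right entry gives D[3][2] = 1, so no sequence of fewer than 1 edit works. Backtracking through the table gives one optimal edit sequence (1 edit):
  rha → ra (del h @2)
Edit distance = 1.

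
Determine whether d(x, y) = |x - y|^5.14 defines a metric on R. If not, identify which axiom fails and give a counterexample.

No. d(x,y) = |x-y|^5.14 fails the triangle inequality since p = 5.14 > 1. Counterexample: x = 3, y = 7, z = 19. d(x,z) = |3 - 19|^5.14 = 16^5.14 ≈ 1545883.3188, but d(x,y) + d(y,z) = 4^5.14 + 12^5.14 ≈ 1243.3356 + 352364.0595 = 353607.3951. Since 1545883.3188 > 353607.3951, the triangle inequality is violated.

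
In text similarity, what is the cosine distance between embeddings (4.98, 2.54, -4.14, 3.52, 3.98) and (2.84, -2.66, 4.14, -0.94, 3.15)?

With u = (4.98, 2.54, -4.14, 3.52, 3.98), v = (2.84, -2.66, 4.14, -0.94, 3.15):
u·v = 4.98·2.84 + 2.54·(-2.66) + (-4.14)·4.14 + 3.52·(-0.94) + 3.98·3.15 = 14.1432 + (-6.7564) + (-17.1396) + (-3.3088) + 12.537 = -0.5246.
|u| = √(4.98² + 2.54² + (-4.14)² + 3.52² + 3.98²) = √(24.8004 + 6.4516 + 17.1396 + 12.3904 + 15.8404) = √76.6224, |v| = √(2.84² + (-2.66)² + 4.14² + (-0.94)² + 3.15²) = √(8.0656 + 7.0756 + 17.1396 + 0.8836 + 9.9225) = √43.0869.
cos θ = (u·v)/(|u||v|) = -0.5246/(√76.6224·√43.0869) ≈ -0.0091
Cosine distance = 1 - cos θ ≈ 1 - (-0.0091) = 1.0091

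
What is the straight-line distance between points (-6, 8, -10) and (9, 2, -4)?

√(Σ(x_i - y_i)²) = √((-6 - 9)² + (8 - 2)² + (-10 - (-4))²)
= √((-15)² + 6² + (-6)²) = √(225 + 36 + 36) = √297 ≈ 17.2337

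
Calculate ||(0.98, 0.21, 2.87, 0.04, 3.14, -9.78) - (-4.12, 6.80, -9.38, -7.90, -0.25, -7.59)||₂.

√(Σ(x_i - y_i)²) = √((0.98 - (-4.12))² + (0.21 - 6.8)² + (2.87 - (-9.38))² + (0.04 - (-7.9))² + (3.14 - (-0.25))² + (-9.78 - (-7.59))²)
= √(5.1² + (-6.59)² + 12.25² + 7.94² + 3.39² + (-2.19)²) = √(26.01 + 43.4281 + 150.0625 + 63.0436 + 11.4921 + 4.7961) = √298.8324 ≈ 17.2868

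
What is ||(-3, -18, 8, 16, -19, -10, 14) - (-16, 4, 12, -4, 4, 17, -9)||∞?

max(|x_i - y_i|) = max(|-3 - (-16)|, |-18 - 4|, |8 - 12|, |16 - (-4)|, |-19 - 4|, |-10 - 17|, |14 - (-9)|) = max(13, 22, 4, 20, 23, 27, 23) = 27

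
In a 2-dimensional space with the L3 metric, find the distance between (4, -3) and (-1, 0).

(Σ|x_i - y_i|^3)^(1/3) = (|4 - (-1)|^3 + |-3 - 0|^3)^(1/3)
= (5^3 + 3^3)^(1/3) = (125 + 27)^(1/3) = (152)^(1/3) ≈ 5.3368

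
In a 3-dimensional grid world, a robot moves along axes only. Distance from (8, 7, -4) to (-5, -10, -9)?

Σ|x_i - y_i| = |8 - (-5)| + |7 - (-10)| + |-4 - (-9)| = 13 + 17 + 5 = 35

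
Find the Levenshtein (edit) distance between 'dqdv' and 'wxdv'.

Let D[i][j] be the edit distance between the first i characters of 'dqdv' and the first j characters of 'wxdv', with D[i][0] = i, D[0][j] = j, and D[i][j] = D[i-1][j-1] if the characters match, else 1 + min(D[i-1][j], D[i][j-1], D[i-1][j-1]). Filling the table (rows: prefixes of 'dqdv', columns: prefixes of 'wxdv'):
     ε  w  x  d  v
  ε  0  1  2  3  4
  d  1  1  2  2  3
  q  2  2  2  3  3
  d  3  3  3  2  3
  v  4  4  4  3  2
The bottom-right entry gives D[4][4] = 2, so no sequence of fewer than 2 edits works. Backtracking through the table gives one optimal edit sequence (2 edits):
  dqdv → wqdv (sub d→w @1)
  wqdv → wxdv (sub q→x @2)
Edit distance = 2.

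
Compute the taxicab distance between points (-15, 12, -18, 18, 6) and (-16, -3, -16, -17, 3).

Σ|x_i - y_i| = |-15 - (-16)| + |12 - (-3)| + |-18 - (-16)| + |18 - (-17)| + |6 - 3| = 1 + 15 + 2 + 35 + 3 = 56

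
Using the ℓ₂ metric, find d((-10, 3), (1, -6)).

√(Σ(x_i - y_i)²) = √((-10 - 1)² + (3 - (-6))²)
= √((-11)² + 9²) = √(121 + 81) = √202 ≈ 14.2127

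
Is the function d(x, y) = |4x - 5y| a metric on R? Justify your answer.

No. d fails symmetry: d(2, 1) = |4·2 - 5·1| = |3| = 3, but d(1, 2) = |4·1 - 5·2| = |-6| = 6. Since 3 ≠ 6, d(x,y) ≠ d(y,x) in general.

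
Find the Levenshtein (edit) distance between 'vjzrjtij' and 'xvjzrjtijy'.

Let D[i][j] be the edit distance between the first i characters of 'vjzrjtij' and the first j characters of 'xvjzrjtijy', with D[i][0] = i, D[0][j] = j, and D[i][j] = D[i-1][j-1] if the characters match, else 1 + min(D[i-1][j], D[i][j-1], D[i-1][j-1]). Filling the table (rows: prefixes of 'vjzrjtij', columns: prefixes of 'xvjzrjtijy'):
     ε  x  v  j  z  r  j  t  i  j  y
  ε  0  1  2  3  4  5  6  7  8  9 10
  v  1  1  1  2  3  4  5  6  7  8  9
  j  2  2  2  1  2  3  4  5  6  7  8
  z  3  3  3  2  1  2  3  4  5  6  7
  r  4  4  4  3  2  1  2  3  4  5  6
  j  5  5  5  4  3  2  1  2  3  4  5
  t  6  6  6  5  4  3  2  1  2  3  4
  i  7  7  7  6  5  4  3  2  1  2  3
  j  8  8  8  7  6  5  4  3  2  1  2
The bottom-right entry gives D[8][10] = 2, so no sequence of fewer than 2 edits works. Backtracking through the table gives one optimal edit sequence (2 edits):
  vjzrjtij → xvjzrjtij (ins x @1)
  xvjzrjtij → xvjzrjtijy (ins y @10)
Edit distance = 2.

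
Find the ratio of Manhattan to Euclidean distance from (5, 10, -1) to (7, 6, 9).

L1 = |5 - 7| + |10 - 6| + |-1 - 9| = 2 + 4 + 10 = 16
L2 = √(2² + 4² + 10²) = √120 ≈ 10.9545
L1 ≥ L2 always (equality iff movement is along one axis); L1 > L2 here.
Ratio L1/L2 = 16/√120 ≈ 1.4606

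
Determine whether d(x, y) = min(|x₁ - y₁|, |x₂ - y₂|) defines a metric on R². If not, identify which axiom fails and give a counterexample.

No. d fails identity of indiscernibles: take x = (-5, 0) and y = (-5, 8). Then d(x,y) = min(|-5 - (-5)|, |0 - 8|) = min(0, 8) = 0, yet x ≠ y.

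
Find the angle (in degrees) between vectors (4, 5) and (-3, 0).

With u = (4, 5), v = (-3, 0):
u·v = 4·(-3) + 5·0 = (-12) + 0 = -12.
|u| = √(4² + 5²) = √41, |v| = √((-3)² + 0²) = √9, so |u||v| = √(41·9) = √369.
cos θ = (u·v)/(|u||v|) = -12/√369 ≈ -0.624695
θ = arccos(-0.624695) ≈ 128.66°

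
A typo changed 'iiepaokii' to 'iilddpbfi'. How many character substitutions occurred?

Differing positions: 3, 4, 5, 6, 7, 8. Hamming distance = 6.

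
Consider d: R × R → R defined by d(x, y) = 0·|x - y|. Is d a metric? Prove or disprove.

No. With c = 0, d(x,y) = 0 for all x, y. This fails identity of indiscernibles: d(2, 11) = 0 but 2 ≠ 11.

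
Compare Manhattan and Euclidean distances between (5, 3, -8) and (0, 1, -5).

L1 = |5 - 0| + |3 - 1| + |-8 - (-5)| = 5 + 2 + 3 = 10
L2 = √(5² + 2² + 3²) = √38 ≈ 6.1644
L1 ≥ L2 always (equality iff movement is along one axis); L1 > L2 here.
Ratio L1/L2 = 10/√38 ≈ 1.6222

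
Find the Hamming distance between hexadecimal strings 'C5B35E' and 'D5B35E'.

Differing positions: 1. Hamming distance = 1.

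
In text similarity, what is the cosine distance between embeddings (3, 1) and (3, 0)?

With u = (3, 1), v = (3, 0):
u·v = 3·3 + 1·0 = 9 + 0 = 9.
|u| = √(3² + 1²) = √10, |v| = √(3² + 0²) = √9, so |u||v| = √(10·9) = √90.
cos θ = (u·v)/(|u||v|) = 9/√90 ≈ 0.9487
Cosine distance = 1 - cos θ ≈ 1 - 0.9487 = 0.0513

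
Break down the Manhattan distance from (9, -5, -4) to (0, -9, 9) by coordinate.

Σ|x_i - y_i| = |9 - 0| + |-5 - (-9)| + |-4 - 9| = 9 + 4 + 13 = 26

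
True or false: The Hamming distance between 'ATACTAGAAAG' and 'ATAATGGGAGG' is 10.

Differing positions: 4, 6, 8, 10. Hamming distance = 4, so the claim that d_H = 10 is false.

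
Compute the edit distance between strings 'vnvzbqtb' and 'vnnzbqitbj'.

Let D[i][j] be the edit distance between the first i characters of 'vnvzbqtb' and the first j characters of 'vnnzbqitbj', with D[i][0] = i, D[0][j] = j, and D[i][j] = D[i-1][j-1] if the characters match, else 1 + min(D[i-1][j], D[i][j-1], D[i-1][j-1]). Filling the table (rows: prefixes of 'vnvzbqtb', columns: prefixes of 'vnnzbqitbj'):
     ε  v  n  n  z  b  q  i  t  b  j
  ε  0  1  2  3  4  5  6  7  8  9 10
  v  1  0  1  2  3  4  5  6  7  8  9
  n  2  1  0  1  2  3  4  5  6  7  8
  v  3  2  1  1  2  3  4  5  6  7  8
  z  4  3  2  2  1  2  3  4  5  6  7
  b  5  4  3  3  2  1  2  3  4  5  6
  q  6  5  4  4  3  2  1  2  3  4  5
  t  7  6  5  5  4  3  2  2  2  3  4
  b  8  7  6  6  5  4  3  3  3  2  3
The bottom-right entry gives D[8][10] = 3, so no sequence of fewer than 3 edits works. Backtracking through the table gives one optimal edit sequence (3 edits):
  vnvzbqtb → vnnzbqtb (sub v→n @3)
  vnnzbqtb → vnnzbqitb (ins i @7)
  vnnzbqitb → vnnzbqitbj (ins j @10)
Edit distance = 3.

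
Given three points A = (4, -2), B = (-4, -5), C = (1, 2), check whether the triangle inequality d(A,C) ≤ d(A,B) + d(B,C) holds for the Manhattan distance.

d(A,B) = 8 + 3 = 11, d(B,C) = 5 + 7 = 12, d(A,C) = 3 + 4 = 7.
d(A,C) = 7 ≤ 11 + 12 = 23. Triangle inequality is satisfied.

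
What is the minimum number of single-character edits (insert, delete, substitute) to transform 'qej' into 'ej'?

Let D[i][j] be the edit distance between the first i characters of 'qej' and the first j characters of 'ej', with D[i][0] = i, D[0][j] = j, and D[i][j] = D[i-1][j-1] if the characters match, else 1 + min(D[i-1][j], D[i][j-1], D[i-1][j-1]). Filling the table (rows: prefixes of 'qej', columns: prefixes of 'ej'):
     ε  e  j
  ε  0  1  2
  q  1  1  2
  e  2  1  2
  j  3  2  1
The bottom-right entry gives D[3][2] = 1, so no sequence of fewer than 1 edit works. Backtracking through the table gives one optimal edit sequence (1 edit):
  qej → ej (del q @1)
Edit distance = 1.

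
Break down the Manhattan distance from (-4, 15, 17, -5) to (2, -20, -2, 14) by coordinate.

Σ|x_i - y_i| = |-4 - 2| + |15 - (-20)| + |17 - (-2)| + |-5 - 14| = 6 + 35 + 19 + 19 = 79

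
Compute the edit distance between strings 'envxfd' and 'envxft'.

Let D[i][j] be the edit distance between the first i characters of 'envxfd' and the first j characters of 'envxft', with D[i][0] = i, D[0][j] = j, and D[i][j] = D[i-1][j-1] if the characters match, else 1 + min(D[i-1][j], D[i][j-1], D[i-1][j-1]). Filling the table (rows: prefixes of 'envxfd', columns: prefixes of 'envxft'):
     ε  e  n  v  x  f  t
  ε  0  1  2  3  4  5  6
  e  1  0  1  2  3  4  5
  n  2  1  0  1  2  3  4
  v  3  2  1  0  1  2  3
  x  4  3  2  1  0  1  2
  f  5  4  3  2  1  0  1
  d  6  5  4  3  2  1  1
The bottom-right entry gives D[6][6] = 1, so no sequence of fewer than 1 edit works. Backtracking through the table gives one optimal edit sequence (1 edit):
  envxfd → envxft (sub d→t @6)
Edit distance = 1.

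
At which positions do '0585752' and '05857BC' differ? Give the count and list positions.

Differing positions: 6, 7. Hamming distance = 2.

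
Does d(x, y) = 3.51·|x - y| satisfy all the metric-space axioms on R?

Yes. Since |x - y| is a metric on R and 3.51 > 0, the positive scalar multiple 3.51·|x - y| is also a metric: scaling by a positive constant preserves non-negativity, identity (d=0 ⟺ |x-y|=0 ⟺ x=y), symmetry, and the triangle inequality.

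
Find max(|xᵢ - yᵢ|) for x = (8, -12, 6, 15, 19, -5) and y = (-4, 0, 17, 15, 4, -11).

max(|x_i - y_i|) = max(|8 - (-4)|, |-12 - 0|, |6 - 17|, |15 - 15|, |19 - 4|, |-5 - (-11)|) = max(12, 12, 11, 0, 15, 6) = 15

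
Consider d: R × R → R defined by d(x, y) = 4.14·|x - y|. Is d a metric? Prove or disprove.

Yes. Since |x - y| is a metric on R and 4.14 > 0, the positive scalar multiple 4.14·|x - y| is also a metric: scaling by a positive constant preserves non-negativity, identity (d=0 ⟺ |x-y|=0 ⟺ x=y), symmetry, and the triangle inequality.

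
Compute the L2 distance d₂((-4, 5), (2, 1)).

√(Σ(x_i - y_i)²) = √((-4 - 2)² + (5 - 1)²)
= √((-6)² + 4²) = √(36 + 16) = √52 ≈ 7.2111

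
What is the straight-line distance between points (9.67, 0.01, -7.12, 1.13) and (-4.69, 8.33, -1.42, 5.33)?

√(Σ(x_i - y_i)²) = √((9.67 - (-4.69))² + (0.01 - 8.33)² + (-7.12 - (-1.42))² + (1.13 - 5.33)²)
= √(14.36² + (-8.32)² + (-5.7)² + (-4.2)²) = √(206.2096 + 69.2224 + 32.49 + 17.64) = √325.562 ≈ 18.0433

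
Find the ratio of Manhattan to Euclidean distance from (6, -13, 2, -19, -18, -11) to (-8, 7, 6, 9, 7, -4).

L1 = |6 - (-8)| + |-13 - 7| + |2 - 6| + |-19 - 9| + |-18 - 7| + |-11 - (-4)| = 14 + 20 + 4 + 28 + 25 + 7 = 98
L2 = √(14² + 20² + 4² + 28² + 25² + 7²) = √2070 ≈ 45.4973
L1 ≥ L2 always (equality iff movement is along one axis); L1 > L2 here.
Ratio L1/L2 = 98/√2070 ≈ 2.154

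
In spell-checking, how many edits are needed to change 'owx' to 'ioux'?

Let D[i][j] be the edit distance between the first i characters of 'owx' and the first j characters of 'ioux', with D[i][0] = i, D[0][j] = j, and D[i][j] = D[i-1][j-1] if the characters match, else 1 + min(D[i-1][j], D[i][j-1], D[i-1][j-1]). Filling the table (rows: prefixes of 'owx', columns: prefixes of 'ioux'):
     ε  i  o  u  x
  ε  0  1  2  3  4
  o  1  1  1  2  3
  w  2  2  2  2  3
  x  3  3  3  3  2
The bottom-right entry gives D[3][4] = 2, so no sequence of fewer than 2 edits works. Backtracking through the table gives one optimal edit sequence (2 edits):
  owx → iowx (ins i @1)
  iowx → ioux (sub w→u @3)
Edit distance = 2.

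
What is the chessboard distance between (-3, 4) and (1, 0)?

max(|x_i - y_i|) = max(|-3 - 1|, |4 - 0|) = max(4, 4) = 4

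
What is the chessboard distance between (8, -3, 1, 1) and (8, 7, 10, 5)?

max(|x_i - y_i|) = max(|8 - 8|, |-3 - 7|, |1 - 10|, |1 - 5|) = max(0, 10, 9, 4) = 10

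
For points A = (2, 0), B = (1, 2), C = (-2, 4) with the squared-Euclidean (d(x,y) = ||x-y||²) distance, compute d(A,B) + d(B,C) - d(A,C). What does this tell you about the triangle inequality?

d(A,B) = 1² + 2² = 5, d(B,C) = 3² + 2² = 13, d(A,C) = 4² + 4² = 32.
d(A,B) + d(B,C) - d(A,C) = 5 + 13 - 32 = 18 - 32 = -14. This is < 0, so the triangle inequality FAILS for these points (squared-Euclidean is not a metric).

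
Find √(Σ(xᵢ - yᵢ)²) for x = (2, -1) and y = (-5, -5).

√(Σ(x_i - y_i)²) = √((2 - (-5))² + (-1 - (-5))²)
= √(7² + 4²) = √(49 + 16) = √65 ≈ 8.0623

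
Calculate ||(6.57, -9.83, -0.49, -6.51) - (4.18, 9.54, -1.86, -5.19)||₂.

√(Σ(x_i - y_i)²) = √((6.57 - 4.18)² + (-9.83 - 9.54)² + (-0.49 - (-1.86))² + (-6.51 - (-5.19))²)
= √(2.39² + (-19.37)² + 1.37² + (-1.32)²) = √(5.7121 + 375.1969 + 1.8769 + 1.7424) = √384.5283 ≈ 19.6094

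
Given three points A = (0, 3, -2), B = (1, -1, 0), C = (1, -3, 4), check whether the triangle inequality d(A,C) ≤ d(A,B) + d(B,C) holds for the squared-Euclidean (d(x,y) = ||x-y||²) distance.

d(A,B) = 1² + 4² + 2² = 21, d(B,C) = 0² + 2² + 4² = 20, d(A,C) = 1² + 6² + 6² = 73.
d(A,C) = 73 > 21 + 20 = 41. Triangle inequality is VIOLATED. (Squared-Euclidean is not a metric — this is a counterexample.)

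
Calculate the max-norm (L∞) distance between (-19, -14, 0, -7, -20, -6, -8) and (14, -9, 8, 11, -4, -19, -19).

max(|x_i - y_i|) = max(|-19 - 14|, |-14 - (-9)|, |0 - 8|, |-7 - 11|, |-20 - (-4)|, |-6 - (-19)|, |-8 - (-19)|) = max(33, 5, 8, 18, 16, 13, 11) = 33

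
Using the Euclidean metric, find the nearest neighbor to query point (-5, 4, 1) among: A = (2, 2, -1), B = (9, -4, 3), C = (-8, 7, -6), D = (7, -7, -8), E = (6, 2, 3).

Distances: d(A) ≈ 7.5498, d(B) ≈ 16.2481, d(C) ≈ 8.1854, d(D) ≈ 18.6011, d(E) ≈ 11.3578. Nearest: A = (2, 2, -1) with distance 7.5498.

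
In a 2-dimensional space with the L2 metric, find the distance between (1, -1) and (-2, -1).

(Σ|x_i - y_i|^2)^(1/2) = (|1 - (-2)|^2 + |-1 - (-1)|^2)^(1/2)
= (3^2 + 0^2)^(1/2) = (9 + 0)^(1/2) = (9)^(1/2) = 3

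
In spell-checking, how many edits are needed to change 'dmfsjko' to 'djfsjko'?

Let D[i][j] be the edit distance between the first i characters of 'dmfsjko' and the first j characters of 'djfsjko', with D[i][0] = i, D[0][j] = j, and D[i][j] = D[i-1][j-1] if the characters match, else 1 + min(D[i-1][j], D[i][j-1], D[i-1][j-1]). Filling the table (rows: prefixes of 'dmfsjko', columns: prefixes of 'djfsjko'):
     ε  d  j  f  s  j  k  o
  ε  0  1  2  3  4  5  6  7
  d  1  0  1  2  3  4  5  6
  m  2  1  1  2  3  4  5  6
  f  3  2  2  1  2  3  4  5
  s  4  3  3  2  1  2  3  4
  j  5  4  3  3  2  1  2  3
  k  6  5  4  4  3  2  1  2
  o  7  6  5  5  4  3  2  1
The bottom-right entry gives D[7][7] = 1, so no sequence of fewer than 1 edit works. Backtracking through the table gives one optimal edit sequence (1 edit):
  dmfsjko → djfsjko (sub m→j @2)
Edit distance = 1.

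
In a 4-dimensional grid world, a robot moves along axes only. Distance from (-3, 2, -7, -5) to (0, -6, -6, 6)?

Σ|x_i - y_i| = |-3 - 0| + |2 - (-6)| + |-7 - (-6)| + |-5 - 6| = 3 + 8 + 1 + 11 = 23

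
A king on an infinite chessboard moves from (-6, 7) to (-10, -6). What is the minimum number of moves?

max(|x_i - y_i|) = max(|-6 - (-10)|, |7 - (-6)|) = max(4, 13) = 13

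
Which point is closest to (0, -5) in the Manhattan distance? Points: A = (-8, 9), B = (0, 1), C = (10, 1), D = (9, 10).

Distances: d(A) = 22, d(B) = 6, d(C) = 16, d(D) = 24. Nearest: B = (0, 1) with distance 6.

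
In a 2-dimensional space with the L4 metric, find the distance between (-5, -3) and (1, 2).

(Σ|x_i - y_i|^4)^(1/4) = (|-5 - 1|^4 + |-3 - 2|^4)^(1/4)
= (6^4 + 5^4)^(1/4) = (1296 + 625)^(1/4) = (1921)^(1/4) ≈ 6.6204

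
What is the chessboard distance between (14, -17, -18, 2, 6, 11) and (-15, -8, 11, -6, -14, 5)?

max(|x_i - y_i|) = max(|14 - (-15)|, |-17 - (-8)|, |-18 - 11|, |2 - (-6)|, |6 - (-14)|, |11 - 5|) = max(29, 9, 29, 8, 20, 6) = 29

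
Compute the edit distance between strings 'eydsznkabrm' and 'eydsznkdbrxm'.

Let D[i][j] be the edit distance between the first i characters of 'eydsznkabrm' and the first j characters of 'eydsznkdbrxm', with D[i][0] = i, D[0][j] = j, and D[i][j] = D[i-1][j-1] if the characters match, else 1 + min(D[i-1][j], D[i][j-1], D[i-1][j-1]). Filling the table (rows: prefixes of 'eydsznkabrm', columns: prefixes of 'eydsznkdbrxm'):
     ε  e  y  d  s  z  n  k  d  b  r  x  m
  ε  0  1  2  3  4  5  6  7  8  9 10 11 12
  e  1  0  1  2  3  4  5  6  7  8  9 10 11
  y  2  1  0  1  2  3  4  5  6  7  8  9 10
  d  3  2  1  0  1  2  3  4  5  6  7  8  9
  s  4  3  2  1  0  1  2  3  4  5  6  7  8
  z  5  4  3  2  1  0  1  2  3  4  5  6  7
  n  6  5  4  3  2  1  0  1  2  3  4  5  6
  k  7  6  5  4  3  2  1  0  1  2  3  4  5
  a  8  7  6  5  4  3  2  1  1  2  3  4  5
  b  9  8  7  6  5  4  3  2  2  1  2  3  4
  r 10  9  8  7  6  5  4  3  3  2  1  2  3
  m 11 10  9  8  7  6  5  4  4  3  2  2  2
The bottom-right entry gives D[11][12] = 2, so no sequence of fewer than 2 edits works. Backtracking through the table gives one optimal edit sequence (2 edits):
  eydsznkabrm → eydsznkdbrm (sub a→d @8)
  eydsznkdbrm → eydsznkdbrxm (ins x @11)
Edit distance = 2.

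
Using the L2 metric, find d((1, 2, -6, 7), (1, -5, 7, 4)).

√(Σ(x_i - y_i)²) = √((1 - 1)² + (2 - (-5))² + (-6 - 7)² + (7 - 4)²)
= √(0² + 7² + (-13)² + 3²) = √(0 + 49 + 169 + 9) = √227 ≈ 15.0665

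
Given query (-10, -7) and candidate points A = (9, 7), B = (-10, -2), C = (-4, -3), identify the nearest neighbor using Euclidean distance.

Distances: d(A) ≈ 23.6008, d(B) = 5, d(C) ≈ 7.2111. Nearest: B = (-10, -2) with distance 5.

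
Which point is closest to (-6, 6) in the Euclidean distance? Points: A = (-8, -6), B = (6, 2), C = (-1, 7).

Distances: d(A) ≈ 12.1655, d(B) ≈ 12.6491, d(C) ≈ 5.099. Nearest: C = (-1, 7) with distance 5.099.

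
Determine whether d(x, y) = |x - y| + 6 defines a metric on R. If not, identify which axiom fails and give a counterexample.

No. d fails identity of indiscernibles (specifically d(x,x) = 0): d(2, 2) = |2 - 2| + 6 = 0 + 6 = 6 ≠ 0.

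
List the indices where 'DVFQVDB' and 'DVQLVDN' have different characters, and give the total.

Differing positions: 3, 4, 7. Hamming distance = 3.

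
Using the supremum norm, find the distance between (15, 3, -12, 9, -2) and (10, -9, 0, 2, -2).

max(|x_i - y_i|) = max(|15 - 10|, |3 - (-9)|, |-12 - 0|, |9 - 2|, |-2 - (-2)|) = max(5, 12, 12, 7, 0) = 12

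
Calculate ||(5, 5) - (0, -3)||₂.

√(Σ(x_i - y_i)²) = √((5 - 0)² + (5 - (-3))²)
= √(5² + 8²) = √(25 + 64) = √89 ≈ 9.434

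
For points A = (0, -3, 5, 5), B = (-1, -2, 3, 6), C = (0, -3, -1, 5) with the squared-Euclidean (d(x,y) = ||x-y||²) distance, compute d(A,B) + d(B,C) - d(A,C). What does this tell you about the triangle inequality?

d(A,B) = 1² + 1² + 2² + 1² = 7, d(B,C) = 1² + 1² + 4² + 1² = 19, d(A,C) = 0² + 0² + 6² + 0² = 36.
d(A,B) + d(B,C) - d(A,C) = 7 + 19 - 36 = 26 - 36 = -10. This is < 0, so the triangle inequality FAILS for these points (squared-Euclidean is not a metric).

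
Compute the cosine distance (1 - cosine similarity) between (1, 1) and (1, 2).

With u = (1, 1), v = (1, 2):
u·v = 1·1 + 1·2 = 1 + 2 = 3.
|u| = √(1² + 1²) = √2, |v| = √(1² + 2²) = √5, so |u||v| = √(2·5) = √10.
cos θ = (u·v)/(|u||v|) = 3/√10 ≈ 0.9487
Cosine distance = 1 - cos θ ≈ 1 - 0.9487 = 0.0513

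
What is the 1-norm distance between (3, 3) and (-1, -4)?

Σ|x_i - y_i| = |3 - (-1)| + |3 - (-4)| = 4 + 7 = 11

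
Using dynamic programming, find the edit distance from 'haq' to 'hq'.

Let D[i][j] be the edit distance between the first i characters of 'haq' and the first j characters of 'hq', with D[i][0] = i, D[0][j] = j, and D[i][j] = D[i-1][j-1] if the characters match, else 1 + min(D[i-1][j], D[i][j-1], D[i-1][j-1]). Filling the table (rows: prefixes of 'haq', columns: prefixes of 'hq'):
     ε  h  q
  ε  0  1  2
  h  1  0  1
  a  2  1  1
  q  3  2  1
The bottom-right entry gives D[3][2] = 1, so no sequence of fewer than 1 edit works. Backtracking through the table gives one optimal edit sequence (1 edit):
  haq → hq (del a @2)
Edit distance = 1.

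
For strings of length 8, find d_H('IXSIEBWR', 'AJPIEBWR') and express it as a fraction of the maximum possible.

Differing positions: 1, 2, 3. Hamming distance = 3. The maximum possible Hamming distance for length-8 strings is 8, so d_H/8 = 3/8 = 0.375.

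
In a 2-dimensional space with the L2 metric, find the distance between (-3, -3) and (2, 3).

(Σ|x_i - y_i|^2)^(1/2) = (|-3 - 2|^2 + |-3 - 3|^2)^(1/2)
= (5^2 + 6^2)^(1/2) = (25 + 36)^(1/2) = (61)^(1/2) ≈ 7.8102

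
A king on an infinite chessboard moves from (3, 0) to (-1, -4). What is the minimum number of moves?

max(|x_i - y_i|) = max(|3 - (-1)|, |0 - (-4)|) = max(4, 4) = 4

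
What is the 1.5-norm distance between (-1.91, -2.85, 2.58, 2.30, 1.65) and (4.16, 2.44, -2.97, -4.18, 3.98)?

(Σ|x_i - y_i|^1.5)^(1/1.5) = (|-1.91 - 4.16|^1.5 + |-2.85 - 2.44|^1.5 + |2.58 - (-2.97)|^1.5 + |2.3 - (-4.18)|^1.5 + |1.65 - 3.98|^1.5)^(1/1.5)
= (6.07^1.5 + 5.29^1.5 + 5.55^1.5 + 6.48^1.5 + 2.33^1.5)^(1/1.5) ≈ (14.9549 + 12.167 + 13.0749 + 16.4954 + 3.5566)^(1/1.5) = (60.2488)^(1/1.5) ≈ 15.3685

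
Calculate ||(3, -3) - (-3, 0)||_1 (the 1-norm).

Σ|x_i - y_i| = |3 - (-3)| + |-3 - 0| = 6 + 3 = 9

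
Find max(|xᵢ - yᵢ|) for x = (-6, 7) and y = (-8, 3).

max(|x_i - y_i|) = max(|-6 - (-8)|, |7 - 3|) = max(2, 4) = 4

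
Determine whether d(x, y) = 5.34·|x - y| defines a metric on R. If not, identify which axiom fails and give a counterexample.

Yes. Since |x - y| is a metric on R and 5.34 > 0, the positive scalar multiple 5.34·|x - y| is also a metric: scaling by a positive constant preserves non-negativity, identity (d=0 ⟺ |x-y|=0 ⟺ x=y), symmetry, and the triangle inequality.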